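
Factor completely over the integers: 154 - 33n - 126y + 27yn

Group as (27yn - 126y) + (-33n + 154) = 9y(3n - 14) - 11(3n - 14).
Both groups share the factor (3n - 14).

(3n - 14)(9y - 11)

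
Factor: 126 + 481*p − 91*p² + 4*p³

By the rational root theorem, p = −1/4 is a root, giving the factor (4*p + 1) and quotient p² − 23*p + 126.
The remaining quadratic factors as (p − 14)(p − 9).

(4*p + 1)*(p − 14)*(p − 9)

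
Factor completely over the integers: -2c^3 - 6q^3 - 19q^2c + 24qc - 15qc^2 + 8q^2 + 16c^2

-(q + 2c)(6q + c - 8)(q + c)

Group: q(-6q^2 - 7qc + 8q - c^2 + 8c) + 2c(-6q^2 - 7qc + 8q - c^2 + 8c); both groups contain (-6q^2 - 7qc + 8q - c^2 + 8c), so (q + 2c) is a factor with cofactor -6q^2 - 7qc + 8q - c^2 + 8c.
The cofactor groups again: -6q^2 - 7qc + 8q - c^2 + 8c = -q(6q + c - 8) - c(6q + c - 8); both groups contain (6q + c - 8), giving -(q + c)(6q + c - 8).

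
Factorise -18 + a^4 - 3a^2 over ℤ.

Substitute u = a^2 to get a quadratic in u, then factor.
a^2 + 3 is irreducible over ℤ (always positive, so no real roots).
a^2 - 6 is irreducible over ℤ (6 is not a perfect square).

(a^2 + 3)(a^2 - 6)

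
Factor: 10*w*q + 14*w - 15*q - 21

Group as (10*w*q + 14*w) + (-15*q - 21) = 2*w*(5*q + 7) - 3*(5*q + 7).
Both groups share the factor (5*q + 7).

(2*w - 3)*(5*q + 7)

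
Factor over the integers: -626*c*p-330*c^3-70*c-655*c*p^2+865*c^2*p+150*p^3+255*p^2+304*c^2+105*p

Group: 2*c*(-165*c^2+185*c*p+152*c-50*p^2-85*p-35) - 3*p*(-165*c^2+185*c*p+152*c-50*p^2-85*p-35); both groups contain (-165*c^2+185*c*p+152*c-50*p^2-85*p-35), so (2*c-3*p) is a factor with cofactor -165*c^2+185*c*p+152*c-50*p^2-85*p-35.
The cofactor groups again: -165*c^2+185*c*p+152*c-50*p^2-85*p-35 = -15*c*(11*c-5*p-5) + (10*p+7)*(11*c-5*p-5); both groups contain (11*c-5*p-5), giving -(15*c-10*p-7)*(11*c-5*p-5).

-(11*c-5*p-5)*(15*c-10*p-7)*(2*c-3*p)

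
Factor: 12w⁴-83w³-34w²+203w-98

Testing divisors of the constant over divisors of the leading coefficient, w = 7 is a root, giving the factor (w-7) and quotient 12w³+w²-27w+14.
Continuing, w = -7/4 is a root, so (4w+7) divides it; the quotient is 3w²-5w+2.
The remaining quadratic factors as (w-1)(3w-2).

(3w-2)(4w+7)(w-1)(w-7)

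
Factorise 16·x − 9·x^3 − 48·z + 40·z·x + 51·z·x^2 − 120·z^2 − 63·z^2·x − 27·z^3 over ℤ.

−(9·z − 3·x + 4)·(3·z − x)·(z + 3·x + 4)

Group: z·(−27·z^2 + 18·z·x − 12·z − 3·x^2 + 4·x) + (3·x + 4)·(−27·z^2 + 18·z·x − 12·z − 3·x^2 + 4·x); both groups contain (−27·z^2 + 18·z·x − 12·z − 3·x^2 + 4·x), so (z + 3·x + 4) is a factor with cofactor −27·z^2 + 18·z·x − 12·z − 3·x^2 + 4·x.
The cofactor groups again: −27·z^2 + 18·z·x − 12·z − 3·x^2 + 4·x = −9·z·(3·z − x) + (3·x − 4)·(3·z − x); both groups contain (3·z − x), giving −(9·z − 3·x + 4)·(3·z − x).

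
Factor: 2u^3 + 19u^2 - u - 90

(2u + 5)(u + 9)(u - 2)

By the rational root theorem, u = -5/2 is a root, giving the factor (2u + 5) and quotient u^2 + 7u - 18.
The remaining quadratic factors as (u - 2)(u + 9).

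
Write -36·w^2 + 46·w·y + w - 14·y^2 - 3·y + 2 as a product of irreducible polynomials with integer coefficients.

-(4·w - 2·y - 1)·(9·w - 7·y + 2)

Group: -9·w·(4·w - 2·y - 1) + (7·y - 2)·(4·w - 2·y - 1); both groups contain (4·w - 2·y - 1).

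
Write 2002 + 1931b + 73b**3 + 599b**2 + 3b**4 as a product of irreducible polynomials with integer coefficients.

By the rational root theorem, b = -2 is a root, giving the factor (b + 2) and quotient 3b**3 + 67b**2 + 465b + 1001.
Continuing, b = -11 is a root, so (b + 11) divides it; the quotient is 3b**2 + 34b + 91.
The remaining quadratic factors as (b + 7)(3b + 13).

(3b + 13)(b + 11)(b + 2)(b + 7)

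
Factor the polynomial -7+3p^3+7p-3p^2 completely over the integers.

Group as (3p^3+7p) + (-3p^2-7) = p(3p^2+7) - (3p^2+7).
Both groups share the factor (3p^2+7).

(p-1)(3p^2+7)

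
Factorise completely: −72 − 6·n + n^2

Two integers with product −72 and sum −6 are −12 and 6.

(n + 6)·(n − 12)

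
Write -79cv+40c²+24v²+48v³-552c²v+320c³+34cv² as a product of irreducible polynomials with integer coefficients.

(5c-8v)(8c+2v+1)(8c-3v)

Group: 8c(40c²-79cv+24v²) + (2v+1)(40c²-79cv+24v²); both groups contain (40c²-79cv+24v²), so (8c+2v+1) is a factor with cofactor 40c²-79cv+24v².
The cofactor groups again: 40c²-79cv+24v² = 5c(8c-3v) - 8v(8c-3v); both groups contain (8c-3v), giving (5c-8v)(8c-3v).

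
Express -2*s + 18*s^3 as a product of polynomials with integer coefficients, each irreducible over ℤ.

Factor out 2*s, leaving 9*s^2 - 1, which is a difference of two squares.

2*s*(3*s + 1)*(3*s - 1)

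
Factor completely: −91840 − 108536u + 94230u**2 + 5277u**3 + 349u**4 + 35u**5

(5u − 8)(7u + 4)(u + 14)(u**2 − 3u + 205)

By the rational root theorem, u = −4/7 is a root, so (7u + 4) is a factor; dividing leaves 5u**4 + 47u**3 + 727u**2 + 13046u − 22960.
Next, u = 8/5 is a root, so (5u − 8) divides it; the quotient is u**3 + 11u**2 + 163u + 2870.
Continuing, u = −14 is a root, so (u + 14) divides it; the quotient is u**2 − 3u + 205.
The quadratic u**2 − 3u + 205 has discriminant −811 < 0 and is irreducible over ℤ.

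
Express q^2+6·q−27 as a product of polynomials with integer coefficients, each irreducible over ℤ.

Two integers with product −27 and sum 6 are 9 and −3.

(q+9)·(q−3)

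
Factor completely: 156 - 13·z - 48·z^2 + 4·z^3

(z - 12)·(4·z^2 - 13)

Group as (4·z^3 - 13·z) + (-48·z^2 + 156) = z·(4·z^2 - 13) - 12·(4·z^2 - 13).
Both groups share the factor (4·z^2 - 13).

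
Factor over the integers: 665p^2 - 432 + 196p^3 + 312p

By the rational root theorem, p = -12/7 is a root, so (7p + 12) divides it; the quotient is 28p^2 + 47p - 36.
The remaining quadratic factors as (7p - 4)(4p + 9).

(4p + 9)(7p + 12)(7p - 4)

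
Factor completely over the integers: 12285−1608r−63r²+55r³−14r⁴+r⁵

(r+5)(r−7)(r−9)(r²−3r+39)

Trying the rational-root candidates, r = 9 is a root, so (r−9) divides it; the quotient is r⁴−5r³+10r²+27r−1365.
Then r = 7 is a root, so (r−7) is a factor; dividing leaves r³+2r²+24r+195.
Next, r = −5 is a root, so (r+5) divides it; the quotient is r²−3r+39.
The quadratic r²−3r+39 has discriminant −147 < 0 and is irreducible over ℤ.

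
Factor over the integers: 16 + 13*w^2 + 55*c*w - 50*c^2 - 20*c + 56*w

-(10*c - 13*w - 4)*(5*c + w + 4)

Group: -5*c*(10*c - 13*w - 4) + (-w - 4)*(10*c - 13*w - 4); both groups contain (10*c - 13*w - 4).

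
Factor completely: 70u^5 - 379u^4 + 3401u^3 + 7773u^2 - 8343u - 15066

(2u - 3)(5u + 9)(7u + 9)(u^2 - 7u + 62)

By the rational root theorem, u = -9/5 is a root, giving the factor (5u + 9) and quotient 14u^4 - 101u^3 + 862u^2 + 3u - 1674.
Then u = 3/2 is a root, giving the factor (2u - 3) and quotient 7u^3 - 40u^2 + 371u + 558.
Then u = -9/7 is a root, giving the factor (7u + 9) and quotient u^2 - 7u + 62.
The quadratic u^2 - 7u + 62 has discriminant -199 < 0 and is irreducible over ℤ.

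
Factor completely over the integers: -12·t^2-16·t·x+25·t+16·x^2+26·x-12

Group: -3·t·(4·t+8·x-3) + (2·x+4)·(4·t+8·x-3); both groups contain (4·t+8·x-3).

-(3·t-2·x-4)·(4·t+8·x-3)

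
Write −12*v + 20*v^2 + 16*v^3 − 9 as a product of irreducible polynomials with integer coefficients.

(2*v + 1)*(2*v + 3)*(4*v − 3)

By the rational root theorem, v = −3/2 is a root, giving the factor (2*v + 3) and quotient 8*v^2 − 2*v − 3.
The remaining quadratic factors as (2*v + 1)(4*v − 3).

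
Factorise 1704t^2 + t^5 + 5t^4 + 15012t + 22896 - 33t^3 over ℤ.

(t + 12)(t + 2)(t + 6)(t^2 - 15t + 159)

By the rational root theorem, t = -2 is a root, so (t + 2) divides it; the quotient is t^4 + 3t^3 - 39t^2 + 1782t + 11448.
Next, t = -12 is a root, so (t + 12) is a factor; dividing leaves t^3 - 9t^2 + 69t + 954.
Next, t = -6 is a root, giving the factor (t + 6) and quotient t^2 - 15t + 159.
The quadratic t^2 - 15t + 159 has discriminant -411 < 0 and is irreducible over ℤ.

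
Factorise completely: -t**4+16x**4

(2x-t)(2x+t)(4x**2+t**2)

Write as (4x**2)² − (t**2)², then factor 4x**2-t**2 once more.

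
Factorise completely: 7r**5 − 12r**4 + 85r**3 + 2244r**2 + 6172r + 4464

(7r + 9)(r + 2)(r + 4)(r**2 − 9r + 62)

Trying the rational-root candidates, r = −9/7 is a root, giving the factor (7r + 9) and quotient r**4 − 3r**3 + 16r**2 + 300r + 496.
Then r = −2 is a root, so (r + 2) is a factor; dividing leaves r**3 − 5r**2 + 26r + 248.
Continuing, r = −4 is a root, so (r + 4) divides it; the quotient is r**2 − 9r + 62.
The quadratic r**2 − 9r + 62 has discriminant −167 < 0 and is irreducible over ℤ.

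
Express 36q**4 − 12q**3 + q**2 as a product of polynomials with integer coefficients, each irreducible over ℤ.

q**2(6q − 1)**2

Factor out q**2 first: what remains is 36q**2 − 12q + 1.
Recognize a perfect-square trinomial with the parts 6q and 1.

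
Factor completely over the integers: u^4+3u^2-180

Substitute w = u^2 to get a quadratic in w, then factor.
u^2+15 is irreducible over ℤ (always positive, so no real roots).
u^2-12 is irreducible over ℤ (12 is not a perfect square).

(u^2+15)(u^2-12)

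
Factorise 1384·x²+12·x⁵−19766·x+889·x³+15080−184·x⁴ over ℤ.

By the rational root theorem, x = −4 is a root, so (x+4) divides it; the quotient is 12·x⁴−232·x³+1817·x²−5884·x+3770.
Continuing, x = 13/2 is a root, so (2·x−13) is a factor; dividing leaves 6·x³−77·x²+408·x−290.
Continuing, x = 5/6 is a root, so (6·x−5) is a factor; dividing leaves x²−12·x+58.
The quadratic x²−12·x+58 has discriminant −88 < 0 and is irreducible over ℤ.

(2·x−13)·(6·x−5)·(x+4)·(x²−12·x+58)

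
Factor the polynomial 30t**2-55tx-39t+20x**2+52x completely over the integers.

Group: 3t(10t-5x-13) - 4x(10t-5x-13); both groups contain (10t-5x-13).

(10t-5x-13)(3t-4x)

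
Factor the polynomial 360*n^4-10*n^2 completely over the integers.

10*n^2*(6*n+1)*(6*n-1)

Factor out 10*n^2, leaving 36*n^2-1, which is a difference of two squares.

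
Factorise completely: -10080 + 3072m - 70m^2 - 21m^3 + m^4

By the rational root theorem, m = 15 is a root, so (m - 15) is a factor; dividing leaves m^3 - 6m^2 - 160m + 672.
Then m = 14 is a root, giving the factor (m - 14) and quotient m^2 + 8m - 48.
The remaining quadratic factors as (m + 12)(m - 4).

(m + 12)(m - 14)(m - 15)(m - 4)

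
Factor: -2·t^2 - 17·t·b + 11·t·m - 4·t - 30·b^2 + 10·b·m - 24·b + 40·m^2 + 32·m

-(2·t + 5·b + 5·m + 4)·(t + 6·b - 8·m)

Group: -2·t·(t + 6·b - 8·m) + (-5·b - 5·m - 4)·(t + 6·b - 8·m); both groups contain (t + 6·b - 8·m).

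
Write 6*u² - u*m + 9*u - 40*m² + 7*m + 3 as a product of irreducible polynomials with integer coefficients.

Group: 2*u*(3*u - 8*m + 3) + (5*m + 1)*(3*u - 8*m + 3); both groups contain (3*u - 8*m + 3).

(3*u - 8*m + 3)*(2*u + 5*m + 1)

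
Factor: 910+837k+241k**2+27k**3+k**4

(k+13)(k+2)(k+5)(k+7)

Trying the rational-root candidates, k = -7 is a root, giving the factor (k+7) and quotient k**3+20k**2+101k+130.
Next, k = -13 is a root, so (k+13) is a factor; dividing leaves k**2+7k+10.
The remaining quadratic factors as (k+5)(k+2).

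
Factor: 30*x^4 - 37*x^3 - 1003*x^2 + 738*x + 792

(2*x + 11)*(3*x - 4)*(5*x + 3)*(x - 6)

Testing divisors of the constant over divisors of the leading coefficient, x = -11/2 is a root, so (2*x + 11) is a factor; dividing leaves 15*x^3 - 101*x^2 + 54*x + 72.
Then x = -3/5 is a root, so (5*x + 3) is a factor; dividing leaves 3*x^2 - 22*x + 24.
The remaining quadratic factors as (x - 6)(3*x - 4).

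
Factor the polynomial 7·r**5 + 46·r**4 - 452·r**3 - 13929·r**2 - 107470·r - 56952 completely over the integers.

By the rational root theorem, r = 14 is a root, giving the factor (r - 14) and quotient 7·r**4 + 144·r**3 + 1564·r**2 + 7967·r + 4068.
Then r = -9 is a root, so (r + 9) is a factor; dividing leaves 7·r**3 + 81·r**2 + 835·r + 452.
Continuing, r = -4/7 is a root, so (7·r + 4) is a factor; dividing leaves r**2 + 11·r + 113.
The quadratic r**2 + 11·r + 113 has discriminant -331 < 0 and is irreducible over ℤ.

(7·r + 4)·(r + 9)·(r - 14)·(r**2 + 11·r + 113)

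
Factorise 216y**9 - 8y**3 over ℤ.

Every term has a factor of 8y**3; factoring it out leaves 27y**6 - 1.
Recognize a difference of cubes with the parts 3y**2 and 1.

8y**3(3y**2 - 1)(9y**4 + 3y**2 + 1)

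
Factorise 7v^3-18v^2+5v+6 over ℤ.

By the rational root theorem, v = 2 is a root, so (v-2) divides it; the quotient is 7v^2-4v-3.
The remaining quadratic factors as (v-1)(7v+3).

(7v+3)(v-1)(v-2)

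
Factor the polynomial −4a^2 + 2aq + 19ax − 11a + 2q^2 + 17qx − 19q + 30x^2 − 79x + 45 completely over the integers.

−(4a + 2q + 5x − 9)(a − q − 6x + 5)

Group: −4a(a − q − 6x + 5) + (−2q − 5x + 9)(a − q − 6x + 5); both groups contain (a − q − 6x + 5).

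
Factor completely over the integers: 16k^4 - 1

(2k + 1)(2k - 1)(4k^2 + 1)

Difference of squares twice: with A = 2k and B = 1, A⁴ − B⁴ = (A² − B²)(A² + B²), and A² − B² factors again.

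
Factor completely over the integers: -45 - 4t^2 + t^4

Substitute u = t^2 to get a quadratic in u, then factor.
t^2 + 5 is irreducible over ℤ (always positive, so no real roots).
t^2 - 9 is a difference of squares.

(t + 3)(t - 3)(t^2 + 5)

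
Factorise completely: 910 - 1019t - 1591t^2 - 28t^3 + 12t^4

(2t - 1)(6t + 7)(t + 10)(t - 13)

By the rational root theorem, t = -7/6 is a root, so (6t + 7) divides it; the quotient is 2t^3 - 7t^2 - 257t + 130.
Continuing, t = -10 is a root, so (t + 10) is a factor; dividing leaves 2t^2 - 27t + 13.
The remaining quadratic factors as (t - 13)(2t - 1).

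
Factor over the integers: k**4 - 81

Write as (k**2)² − (9)², then factor k**2 - 9 once more.

(k + 3)(k - 3)(k**2 + 9)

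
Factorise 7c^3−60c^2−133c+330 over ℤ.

(7c−11)(c+3)(c−10)

Testing divisors of the constant over divisors of the leading coefficient, c = 10 is a root, so (c−10) is a factor; dividing leaves 7c^2+10c−33.
The remaining quadratic factors as (7c−11)(c+3).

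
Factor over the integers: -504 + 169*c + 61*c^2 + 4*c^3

Testing divisors of the constant over divisors of the leading coefficient, c = 7/4 is a root, giving the factor (4*c - 7) and quotient c^2 + 17*c + 72.
The remaining quadratic factors as (c + 8)(c + 9).

(4*c - 7)*(c + 8)*(c + 9)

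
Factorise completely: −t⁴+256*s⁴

(4*s)⁴ − (t)⁴ = ((4*s)² − (t)²)((4*s)² + (t)²); the first factor splits again, the second (16*s²+t²) is irreducible.

(4*s+t)*(4*s−t)*(16*s²+t²)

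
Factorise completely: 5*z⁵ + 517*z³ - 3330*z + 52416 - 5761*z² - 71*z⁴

(5*z + 14)*(z - 13)*(z - 3)*(z² - z + 96)

Trying the rational-root candidates, z = 13 is a root, so (z - 13) is a factor; dividing leaves 5*z⁴ - 6*z³ + 439*z² - 54*z - 4032.
Then z = 3 is a root, so (z - 3) is a factor; dividing leaves 5*z³ + 9*z² + 466*z + 1344.
Next, z = -14/5 is a root, so (5*z + 14) is a factor; dividing leaves z² - z + 96.
The quadratic z² - z + 96 has discriminant -383 < 0 and is irreducible over ℤ.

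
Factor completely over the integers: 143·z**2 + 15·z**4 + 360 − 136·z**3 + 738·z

Trying the rational-root candidates, z = −4/3 is a root, giving the factor (3·z + 4) and quotient 5·z**3 − 52·z**2 + 117·z + 90.
Then z = 5 is a root, so (z − 5) is a factor; dividing leaves 5·z**2 − 27·z − 18.
The remaining quadratic factors as (5·z + 3)(z − 6).

(3·z + 4)·(5·z + 3)·(z − 5)·(z − 6)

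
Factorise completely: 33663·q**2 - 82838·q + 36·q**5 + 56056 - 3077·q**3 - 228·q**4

Trying the rational-root candidates, q = -11 is a root, so (q + 11) divides it; the quotient is 36·q**4 - 624·q**3 + 3787·q**2 - 7994·q + 5096.
Next, q = 7/6 is a root, so (6·q - 7) divides it; the quotient is 6·q**3 - 97·q**2 + 518·q - 728.
Next, q = 13/6 is a root, so (6·q - 13) is a factor; dividing leaves q**2 - 14·q + 56.
The quadratic q**2 - 14·q + 56 has discriminant -28 < 0 and is irreducible over ℤ.

(6·q - 13)·(6·q - 7)·(q + 11)·(q**2 - 14·q + 56)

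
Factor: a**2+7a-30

(a+10)(a-3)

Two integers with product -30 and sum 7 are -3 and 10.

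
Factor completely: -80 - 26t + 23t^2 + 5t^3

(5t + 8)(t + 5)(t - 2)

By the rational root theorem, t = -5 is a root, giving the factor (t + 5) and quotient 5t^2 - 2t - 16.
The remaining quadratic factors as (t - 2)(5t + 8).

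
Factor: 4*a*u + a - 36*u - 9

Group as (4*a*u + a) + (-36*u - 9) = a*(4*u + 1) - 9*(4*u + 1).
Both groups share the factor (4*u + 1).

(4*u + 1)*(a - 9)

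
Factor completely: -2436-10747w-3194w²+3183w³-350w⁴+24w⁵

(4w+1)(6w+7)(w-3)(w²-13w+116)

Trying the rational-root candidates, w = 3 is a root, so (w-3) is a factor; dividing leaves 24w⁴-278w³+2349w²+3853w+812.
Next, w = -1/4 is a root, giving the factor (4w+1) and quotient 6w³-71w²+605w+812.
Then w = -7/6 is a root, so (6w+7) is a factor; dividing leaves w²-13w+116.
The quadratic w²-13w+116 has discriminant -295 < 0 and is irreducible over ℤ.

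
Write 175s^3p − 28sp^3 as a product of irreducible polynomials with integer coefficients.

7ps(5s − 2p)(5s + 2p)

Pull out the common factor 7sp; 25s^2 − 4p^2 is a difference of squares.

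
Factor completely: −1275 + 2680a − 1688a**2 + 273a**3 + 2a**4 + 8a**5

Testing divisors of the constant over divisors of the leading coefficient, a = 1 is a root, so (a − 1) is a factor; dividing leaves 8a**4 + 10a**3 + 283a**2 − 1405a + 1275.
Then a = 5/4 is a root, so (4a − 5) is a factor; dividing leaves 2a**3 + 5a**2 + 77a − 255.
Then a = 5/2 is a root, so (2a − 5) divides it; the quotient is a**2 + 5a + 51.
The quadratic a**2 + 5a + 51 has discriminant −179 < 0 and is irreducible over ℤ.

(2a − 5)(4a − 5)(a − 1)(a**2 + 5a + 51)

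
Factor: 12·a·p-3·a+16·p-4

Group as (12·a·p-3·a) + (16·p-4) = 3·a·(4·p-1) + 4·(4·p-1).
Both groups share the factor (4·p-1).

(3·a+4)·(4·p-1)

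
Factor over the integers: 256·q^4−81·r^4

(4·q)⁴ − (3·r)⁴ = ((4·q)² − (3·r)²)((4·q)² + (3·r)²); the first factor splits again, the second (16·q^2+9·r^2) is irreducible.

(4·q+3·r)·(4·q−3·r)·(16·q^2+9·r^2)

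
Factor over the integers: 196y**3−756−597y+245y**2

(4y−7)(7y+12)(7y+9)

Trying the rational-root candidates, y = −12/7 is a root, so (7y+12) is a factor; dividing leaves 28y**2−13y−63.
The remaining quadratic factors as (7y+9)(4y−7).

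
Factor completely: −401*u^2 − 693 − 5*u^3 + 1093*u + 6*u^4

Testing divisors of the constant over divisors of the leading coefficient, u = 1 is a root, so (u − 1) divides it; the quotient is 6*u^3 + u^2 − 400*u + 693.
Next, u = −9 is a root, giving the factor (u + 9) and quotient 6*u^2 − 53*u + 77.
The remaining quadratic factors as (u − 7)(6*u − 11).

(6*u − 11)*(u + 9)*(u − 1)*(u − 7)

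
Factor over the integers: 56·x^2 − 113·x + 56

Need a pair with product 56·56 = 3136 and sum −113: that's −64 and −49.
Split the middle term: 56·x^2 − 64·x − 49·x + 56 = 8·x·(7·x − 8) − 7·(7·x − 8).

(7·x − 8)·(8·x − 7)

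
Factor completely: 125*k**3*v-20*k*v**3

Pull out the common factor 5*k*v; 25*k**2-4*v**2 is a difference of squares.

5*k*v*(5*k+2*v)*(5*k-2*v)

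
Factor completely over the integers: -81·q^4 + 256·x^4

Write as (16·x^2)² − (9·q^2)², then factor 16·x^2 - 9·q^2 once more.

(4·x - 3·q)·(4·x + 3·q)·(16·x^2 + 9·q^2)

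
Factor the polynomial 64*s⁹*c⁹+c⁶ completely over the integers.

c⁶*(4*s³*c+1)*(16*s⁶*c²-4*s³*c+1)

Factor out c⁶ first: what remains is 64*s⁹*c³+1.
Recognize a sum of cubes with the parts 4*s³*c and 1.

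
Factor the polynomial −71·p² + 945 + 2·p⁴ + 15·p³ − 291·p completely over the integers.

By the rational root theorem, p = 3 is a root, giving the factor (p − 3) and quotient 2·p³ + 21·p² − 8·p − 315.
Then p = 7/2 is a root, so (2·p − 7) is a factor; dividing leaves p² + 14·p + 45.
The remaining quadratic factors as (p + 5)(p + 9).

(2·p − 7)·(p + 5)·(p + 9)·(p − 3)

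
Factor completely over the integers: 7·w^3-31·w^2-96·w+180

By the rational root theorem, w = -3 is a root, giving the factor (w+3) and quotient 7·w^2-52·w+60.
The remaining quadratic factors as (w-6)(7·w-10).

(7·w-10)·(w+3)·(w-6)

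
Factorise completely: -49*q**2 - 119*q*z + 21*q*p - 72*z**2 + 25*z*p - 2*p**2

-(7*q + 9*z - 2*p)*(7*q + 8*z - p)

Group: -7*q*(7*q + 9*z - 2*p) + (-8*z + p)*(7*q + 9*z - 2*p); both groups contain (7*q + 9*z - 2*p).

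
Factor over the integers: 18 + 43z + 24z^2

Need a pair with product 24·18 = 432 and sum 43: that's 27 and 16.
Split the middle term: 24z^2 + 27z + 16z + 18 = 3z(8z + 9) + 2(8z + 9).

(3z + 2)(8z + 9)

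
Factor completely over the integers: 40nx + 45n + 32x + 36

(5n + 4)(8x + 9)

Group as (40nx + 45n) + (32x + 36) = 5n(8x + 9) + 4(8x + 9).
Both groups share the factor (8x + 9).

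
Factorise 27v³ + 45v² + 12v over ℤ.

3v(3v + 1)(3v + 4)

Pull out the common factor 3v, then factor the remaining trinomial.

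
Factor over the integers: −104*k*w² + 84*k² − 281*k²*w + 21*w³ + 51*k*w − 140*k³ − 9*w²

Group: 5*k*(−28*k² − 17*k*w + 3*w²) + (7*w − 3)*(−28*k² − 17*k*w + 3*w²); both groups contain (−28*k² − 17*k*w + 3*w²), so (5*k + 7*w − 3) is a factor with cofactor −28*k² − 17*k*w + 3*w².
The cofactor groups again: −28*k² − 17*k*w + 3*w² = −7*k*(4*k + 3*w) + w*(4*k + 3*w); both groups contain (4*k + 3*w), giving −(7*k − w)*(4*k + 3*w).

−(4*k + 3*w)*(5*k + 7*w − 3)*(7*k − w)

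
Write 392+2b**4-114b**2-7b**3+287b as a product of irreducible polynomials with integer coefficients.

Testing divisors of the constant over divisors of the leading coefficient, b = -1 is a root, giving the factor (b+1) and quotient 2b**3-9b**2-105b+392.
Continuing, b = -7 is a root, so (b+7) divides it; the quotient is 2b**2-23b+56.
The remaining quadratic factors as (2b-7)(b-8).

(2b-7)(b+1)(b+7)(b-8)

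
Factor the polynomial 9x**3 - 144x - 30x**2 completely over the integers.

3x(3x + 8)(x - 6)

Pull out the common factor 3x, then factor the remaining trinomial.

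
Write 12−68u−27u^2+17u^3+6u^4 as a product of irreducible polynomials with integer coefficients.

Testing divisors of the constant over divisors of the leading coefficient, u = −2 is a root, so (u+2) divides it; the quotient is 6u^3+5u^2−37u+6.
Continuing, u = 2 is a root, so (u−2) is a factor; dividing leaves 6u^2+17u−3.
The remaining quadratic factors as (6u−1)(u+3).

(6u−1)(u+2)(u+3)(u−2)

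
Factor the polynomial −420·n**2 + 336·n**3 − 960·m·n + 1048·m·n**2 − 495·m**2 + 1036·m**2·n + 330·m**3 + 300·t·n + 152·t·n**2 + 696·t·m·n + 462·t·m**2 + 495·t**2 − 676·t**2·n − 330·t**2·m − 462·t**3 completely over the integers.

Group: 3·t·(−154·t**2 − 264·t·m − 328·t·n + 165·t − 110·m**2 − 272·m·n + 165·m − 168·n**2 + 210·n) + (−3·m − 2·n)·(−154·t**2 − 264·t·m − 328·t·n + 165·t − 110·m**2 − 272·m·n + 165·m − 168·n**2 + 210·n); both groups contain (−154·t**2 − 264·t·m − 328·t·n + 165·t − 110·m**2 − 272·m·n + 165·m − 168·n**2 + 210·n), so (3·t − 3·m − 2·n) is a factor with cofactor −154·t**2 − 264·t·m − 328·t·n + 165·t − 110·m**2 − 272·m·n + 165·m − 168·n**2 + 210·n.
The cofactor groups again: −154·t**2 − 264·t·m − 328·t·n + 165·t − 110·m**2 − 272·m·n + 165·m − 168·n**2 + 210·n = −11·t·(14·t + 10·m + 12·n − 15) + (−11·m − 14·n)·(14·t + 10·m + 12·n − 15); both groups contain (14·t + 10·m + 12·n − 15), giving −(11·t + 11·m + 14·n)·(14·t + 10·m + 12·n − 15).

−(3·t − 3·m − 2·n)·(14·t + 10·m + 12·n − 15)·(11·t + 11·m + 14·n)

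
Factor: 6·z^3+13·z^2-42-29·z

(6·z+7)·(z+3)·(z-2)

Testing divisors of the constant over divisors of the leading coefficient, z = -3 is a root, giving the factor (z+3) and quotient 6·z^2-5·z-14.
The remaining quadratic factors as (z-2)(6·z+7).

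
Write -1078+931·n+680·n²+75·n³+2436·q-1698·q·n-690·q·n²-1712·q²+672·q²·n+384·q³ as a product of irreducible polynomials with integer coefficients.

(8·q-5·n-14)·(8·q-n-7)·(6·q+15·n-11)

Group: 8·q·(48·q²+114·q·n-130·q-15·n²-94·n+77) + (-5·n-14)·(48·q²+114·q·n-130·q-15·n²-94·n+77); both groups contain (48·q²+114·q·n-130·q-15·n²-94·n+77), so (8·q-5·n-14) is a factor with cofactor 48·q²+114·q·n-130·q-15·n²-94·n+77.
The cofactor groups again: 48·q²+114·q·n-130·q-15·n²-94·n+77 = 8·q·(6·q+15·n-11) + (-n-7)·(6·q+15·n-11); both groups contain (6·q+15·n-11), giving (8·q-n-7)·(6·q+15·n-11).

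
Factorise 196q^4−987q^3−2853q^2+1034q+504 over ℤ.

(4q+9)(7q+2)(7q−4)(q−7)

Trying the rational-root candidates, q = −9/4 is a root, giving the factor (4q+9) and quotient 49q^3−357q^2+90q+56.
Then q = −2/7 is a root, so (7q+2) is a factor; dividing leaves 7q^2−53q+28.
The remaining quadratic factors as (7q−4)(q−7).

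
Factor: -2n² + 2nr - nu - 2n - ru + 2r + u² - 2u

Group: -2n(n - r + u) + (u - 2)(n - r + u); both groups contain (n - r + u).

-(2n - u + 2)(n - r + u)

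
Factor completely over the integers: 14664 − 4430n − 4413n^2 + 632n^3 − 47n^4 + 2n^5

Among the possible rational roots, n = 3/2 is a root, so (2n − 3) is a factor; dividing leaves n^4 − 22n^3 + 283n^2 − 1782n − 4888.
Then n = −2 is a root, so (n + 2) is a factor; dividing leaves n^3 − 24n^2 + 331n − 2444.
Continuing, n = 13 is a root, so (n − 13) divides it; the quotient is n^2 − 11n + 188.
The quadratic n^2 − 11n + 188 has discriminant −631 < 0 and is irreducible over ℤ.

(2n − 3)(n + 2)(n − 13)(n^2 − 11n + 188)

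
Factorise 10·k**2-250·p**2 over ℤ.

10·(k+5·p)·(k-5·p)

Every term has a factor of 10. Then k**2-25·p**2 = (k)² − (5·p)².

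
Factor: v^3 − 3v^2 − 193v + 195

(v + 13)(v − 1)(v − 15)

Testing divisors of the constant over divisors of the leading coefficient, v = 15 is a root, so (v − 15) divides it; the quotient is v^2 + 12v − 13.
The remaining quadratic factors as (v − 1)(v + 13).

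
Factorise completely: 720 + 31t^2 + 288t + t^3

Trying the rational-root candidates, t = -12 is a root, so (t + 12) is a factor; dividing leaves t^2 + 19t + 60.
The remaining quadratic factors as (t + 4)(t + 15).

(t + 12)(t + 15)(t + 4)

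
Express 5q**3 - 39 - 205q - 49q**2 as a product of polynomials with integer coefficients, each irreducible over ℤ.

By the rational root theorem, q = -3 is a root, giving the factor (q + 3) and quotient 5q**2 - 64q - 13.
The remaining quadratic factors as (5q + 1)(q - 13).

(5q + 1)(q + 3)(q - 13)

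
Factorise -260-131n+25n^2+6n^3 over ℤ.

(2n+13)(3n+5)(n-4)

By the rational root theorem, n = 4 is a root, so (n-4) divides it; the quotient is 6n^2+49n+65.
The remaining quadratic factors as (3n+5)(2n+13).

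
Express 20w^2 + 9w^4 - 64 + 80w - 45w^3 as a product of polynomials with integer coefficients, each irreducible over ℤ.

(3w + 4)(3w - 4)(w - 1)(w - 4)

By the rational root theorem, w = -4/3 is a root, giving the factor (3w + 4) and quotient 3w^3 - 19w^2 + 32w - 16.
Then w = 1 is a root, giving the factor (w - 1) and quotient 3w^2 - 16w + 16.
The remaining quadratic factors as (3w - 4)(w - 4).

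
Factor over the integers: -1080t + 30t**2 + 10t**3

Pull out the common factor 10t, then factor the remaining trinomial.

10t(t + 12)(t - 9)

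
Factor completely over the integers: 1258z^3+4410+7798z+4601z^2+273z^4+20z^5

Among the possible rational roots, z = -9 is a root, giving the factor (z+9) and quotient 20z^4+93z^3+421z^2+812z+490.
Then z = -7/5 is a root, giving the factor (5z+7) and quotient 4z^3+13z^2+66z+70.
Continuing, z = -5/4 is a root, giving the factor (4z+5) and quotient z^2+2z+14.
The quadratic z^2+2z+14 has discriminant -52 < 0 and is irreducible over ℤ.

(4z+5)(5z+7)(z+9)(z^2+2z+14)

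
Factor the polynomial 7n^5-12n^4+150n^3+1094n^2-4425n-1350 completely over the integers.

Among the possible rational roots, n = -5 is a root, so (n+5) is a factor; dividing leaves 7n^4-47n^3+385n^2-831n-270.
Continuing, n = 3 is a root, so (n-3) is a factor; dividing leaves 7n^3-26n^2+307n+90.
Next, n = -2/7 is a root, giving the factor (7n+2) and quotient n^2-4n+45.
The quadratic n^2-4n+45 has discriminant -164 < 0 and is irreducible over ℤ.

(7n+2)(n+5)(n-3)(n^2-4n+45)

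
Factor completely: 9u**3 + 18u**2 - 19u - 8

By the rational root theorem, u = -8/3 is a root, so (3u + 8) is a factor; dividing leaves 3u**2 - 2u - 1.
The remaining quadratic factors as (3u + 1)(u - 1).

(3u + 1)(3u + 8)(u - 1)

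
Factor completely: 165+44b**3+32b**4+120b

(8b+11)(4b**3+15)

Group as (32b**4+120b) + (44b**3+165) = 8b(4b**3+15) + 11(4b**3+15).
Both groups share the factor (4b**3+15).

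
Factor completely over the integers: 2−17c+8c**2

Need a pair with product 8·2 = 16 and sum −17: that's −1 and −16.
Split the middle term: 8c**2−c − 16c+2 = c(8c−1) − 2(8c−1).

(8c−1)(c−2)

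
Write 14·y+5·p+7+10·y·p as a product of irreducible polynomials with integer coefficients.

(2·y+1)·(5·p+7)

Group as (10·y·p+14·y) + (5·p+7) = 2·y·(5·p+7) + (5·p+7).
Both groups share the factor (5·p+7).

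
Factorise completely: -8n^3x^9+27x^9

-x^9(2n-3)(4n^2+6n+9)

Pull out the common factor x^9, leaving -8n^3+27.
Recognize a difference of cubes with the parts 3 and 2n.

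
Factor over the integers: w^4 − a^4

(w − a)(w + a)(w^2 + a^2)

(w)⁴ − (a)⁴ = ((w)² − (a)²)((w)² + (a)²); the first factor splits again, the second (w^2 + a^2) is irreducible.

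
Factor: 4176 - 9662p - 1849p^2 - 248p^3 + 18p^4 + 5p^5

(5p - 2)(p + 8)(p - 9)(p^2 + 5p + 29)

By the rational root theorem, p = 9 is a root, so (p - 9) divides it; the quotient is 5p^4 + 63p^3 + 319p^2 + 1022p - 464.
Then p = -8 is a root, giving the factor (p + 8) and quotient 5p^3 + 23p^2 + 135p - 58.
Next, p = 2/5 is a root, so (5p - 2) is a factor; dividing leaves p^2 + 5p + 29.
The quadratic p^2 + 5p + 29 has discriminant -91 < 0 and is irreducible over ℤ.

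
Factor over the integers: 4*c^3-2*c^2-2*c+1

(2*c-1)*(2*c^2-1)

Group as (4*c^3-2*c) + (-2*c^2+1) = 2*c*(2*c^2-1) - (2*c^2-1).
Both groups share the factor (2*c^2-1).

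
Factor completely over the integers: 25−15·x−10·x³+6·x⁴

(3·x−5)·(2·x³−5)

Group as (6·x⁴−15·x) + (−10·x³+25) = 3·x·(2·x³−5) − 5·(2·x³−5).
Both groups share the factor (2·x³−5).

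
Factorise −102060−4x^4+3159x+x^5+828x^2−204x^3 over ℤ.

By the rational root theorem, x = 15 is a root, so (x−15) divides it; the quotient is x^4+11x^3−39x^2+243x+6804.
Then x = −9 is a root, giving the factor (x+9) and quotient x^3+2x^2−57x+756.
Then x = −12 is a root, so (x+12) is a factor; dividing leaves x^2−10x+63.
The quadratic x^2−10x+63 has discriminant −152 < 0 and is irreducible over ℤ.

(x+12)(x+9)(x−15)(x^2−10x+63)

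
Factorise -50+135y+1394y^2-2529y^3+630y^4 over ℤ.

Among the possible rational roots, y = 5/7 is a root, so (7y-5) divides it; the quotient is 90y^3-297y^2-13y+10.
Next, y = 1/6 is a root, giving the factor (6y-1) and quotient 15y^2-47y-10.
The remaining quadratic factors as (3y-10)(5y+1).

(3y-10)(5y+1)(6y-1)(7y-5)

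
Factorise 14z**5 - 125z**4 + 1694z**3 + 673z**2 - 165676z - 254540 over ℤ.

Trying the rational-root candidates, z = 10 is a root, so (z - 10) divides it; the quotient is 14z**4 + 15z**3 + 1844z**2 + 19113z + 25454.
Then z = -13/2 is a root, so (2z + 13) is a factor; dividing leaves 7z**3 - 38z**2 + 1169z + 1958.
Next, z = -11/7 is a root, so (7z + 11) is a factor; dividing leaves z**2 - 7z + 178.
The quadratic z**2 - 7z + 178 has discriminant -663 < 0 and is irreducible over ℤ.

(2z + 13)(7z + 11)(z - 10)(z**2 - 7z + 178)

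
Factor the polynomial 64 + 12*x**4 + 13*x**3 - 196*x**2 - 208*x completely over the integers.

(3*x + 4)*(4*x - 1)*(x + 4)*(x - 4)

Among the possible rational roots, x = 4 is a root, so (x - 4) is a factor; dividing leaves 12*x**3 + 61*x**2 + 48*x - 16.
Next, x = -4/3 is a root, so (3*x + 4) is a factor; dividing leaves 4*x**2 + 15*x - 4.
The remaining quadratic factors as (4*x - 1)(x + 4).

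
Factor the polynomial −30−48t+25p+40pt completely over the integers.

Group as (40pt+25p) + (−48t−30) = 5p(8t+5) − 6(8t+5).
Both groups share the factor (8t+5).

(5p−6)(8t+5)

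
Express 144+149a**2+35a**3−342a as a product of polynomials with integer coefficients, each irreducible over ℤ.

(5a−3)(7a−8)(a+6)

Among the possible rational roots, a = −6 is a root, giving the factor (a+6) and quotient 35a**2−61a+24.
The remaining quadratic factors as (7a−8)(5a−3).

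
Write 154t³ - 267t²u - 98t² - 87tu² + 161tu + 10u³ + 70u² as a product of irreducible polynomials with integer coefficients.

Group: t(154t² + 41tu - 98t - 5u² - 35u) - 2u(154t² + 41tu - 98t - 5u² - 35u); both groups contain (154t² + 41tu - 98t - 5u² - 35u), so (t - 2u) is a factor with cofactor 154t² + 41tu - 98t - 5u² - 35u.
The cofactor groups again: 154t² + 41tu - 98t - 5u² - 35u = 14t(11t - u - 7) + 5u(11t - u - 7); both groups contain (11t - u - 7), giving (14t + 5u)(11t - u - 7).

(11t - u - 7)(14t + 5u)(t - 2u)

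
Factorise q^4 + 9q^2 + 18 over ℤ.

Substitute u = q^2 to get a quadratic in u, then factor.
q^2 + 3 is irreducible over ℤ (always positive, so no real roots).
q^2 + 6 is irreducible over ℤ (always positive, so no real roots).

(q^2 + 3)(q^2 + 6)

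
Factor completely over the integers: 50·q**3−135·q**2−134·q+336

(2·q−3)·(5·q+8)·(5·q−14)

Among the possible rational roots, q = 14/5 is a root, so (5·q−14) is a factor; dividing leaves 10·q**2+q−24.
The remaining quadratic factors as (2·q−3)(5·q+8).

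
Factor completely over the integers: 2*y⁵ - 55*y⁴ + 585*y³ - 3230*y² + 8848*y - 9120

(2*y - 5)*(y - 12)*(y - 4)*(y² - 9*y + 38)

By the rational root theorem, y = 4 is a root, so (y - 4) divides it; the quotient is 2*y⁴ - 47*y³ + 397*y² - 1642*y + 2280.
Continuing, y = 5/2 is a root, so (2*y - 5) divides it; the quotient is y³ - 21*y² + 146*y - 456.
Next, y = 12 is a root, so (y - 12) is a factor; dividing leaves y² - 9*y + 38.
The quadratic y² - 9*y + 38 has discriminant -71 < 0 and is irreducible over ℤ.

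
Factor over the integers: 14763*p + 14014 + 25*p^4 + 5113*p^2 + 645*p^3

(5*p + 11)*(5*p + 13)*(p + 14)*(p + 7)

By the rational root theorem, p = -7 is a root, so (p + 7) is a factor; dividing leaves 25*p^3 + 470*p^2 + 1823*p + 2002.
Next, p = -11/5 is a root, so (5*p + 11) is a factor; dividing leaves 5*p^2 + 83*p + 182.
The remaining quadratic factors as (5*p + 13)(p + 14).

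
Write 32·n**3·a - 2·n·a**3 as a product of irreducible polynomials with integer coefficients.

2·a·n·(4·n - a)·(4·n + a)

Pull out the common factor 2·n·a; 16·n**2 - a**2 is a difference of squares.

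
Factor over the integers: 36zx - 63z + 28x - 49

(4x - 7)(9z + 7)

Group as (36zx - 63z) + (28x - 49) = 9z(4x - 7) + 7(4x - 7).
Both groups share the factor (4x - 7).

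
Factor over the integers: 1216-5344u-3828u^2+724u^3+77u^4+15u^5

Testing divisors of the constant over divisors of the leading coefficient, u = 4 is a root, giving the factor (u-4) and quotient 15u^4+137u^3+1272u^2+1260u-304.
Continuing, u = 1/5 is a root, so (5u-1) is a factor; dividing leaves 3u^3+28u^2+260u+304.
Continuing, u = -4/3 is a root, so (3u+4) is a factor; dividing leaves u^2+8u+76.
The quadratic u^2+8u+76 has discriminant -240 < 0 and is irreducible over ℤ.

(3u+4)(5u-1)(u-4)(u^2+8u+76)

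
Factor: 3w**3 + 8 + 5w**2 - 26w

By the rational root theorem, w = 2 is a root, so (w - 2) is a factor; dividing leaves 3w**2 + 11w - 4.
The remaining quadratic factors as (w + 4)(3w - 1).

(3w - 1)(w + 4)(w - 2)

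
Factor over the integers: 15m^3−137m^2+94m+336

(3m−7)(5m+6)(m−8)

Testing divisors of the constant over divisors of the leading coefficient, m = 7/3 is a root, so (3m−7) is a factor; dividing leaves 5m^2−34m−48.
The remaining quadratic factors as (m−8)(5m+6).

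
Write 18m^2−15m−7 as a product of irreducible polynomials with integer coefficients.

(3m+1)(6m−7)

Need a pair with product 18·(−7) = −126 and sum −15: that's −21 and 6.
Split the middle term: 18m^2−21m + 6m−7 = 3m(6m−7) + (6m−7).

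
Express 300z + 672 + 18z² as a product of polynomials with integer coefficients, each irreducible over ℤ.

6(3z + 8)(z + 14)

Pull out the common factor 6, then factor the remaining trinomial.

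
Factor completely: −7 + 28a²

7(2a + 1)(2a − 1)

Pull out the common factor 7; 4a² − 1 is a difference of squares.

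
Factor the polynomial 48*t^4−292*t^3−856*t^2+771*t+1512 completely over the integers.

Among the possible rational roots, t = 8 is a root, so (t−8) divides it; the quotient is 48*t^3+92*t^2−120*t−189.
Continuing, t = 3/2 is a root, so (2*t−3) is a factor; dividing leaves 24*t^2+82*t+63.
The remaining quadratic factors as (4*t+9)(6*t+7).

(2*t−3)*(4*t+9)*(6*t+7)*(t−8)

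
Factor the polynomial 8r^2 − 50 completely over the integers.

2(2r + 5)(2r − 5)

Pull out the common factor 2; 4r^2 − 25 is a difference of squares.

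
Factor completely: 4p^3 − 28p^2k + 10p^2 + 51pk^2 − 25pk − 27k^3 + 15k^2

(2p − 3k)(2p − 9k + 5)(p − k)

Group: p(4p^2 − 24pk + 10p + 27k^2 − 15k) − k(4p^2 − 24pk + 10p + 27k^2 − 15k); both groups contain (4p^2 − 24pk + 10p + 27k^2 − 15k), so (p − k) is a factor with cofactor 4p^2 − 24pk + 10p + 27k^2 − 15k.
The cofactor groups again: 4p^2 − 24pk + 10p + 27k^2 − 15k = 2p(2p − 3k) + (−9k + 5)(2p − 3k); both groups contain (2p − 3k), giving (2p − 9k + 5)(2p − 3k).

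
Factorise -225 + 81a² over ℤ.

9(3a + 5)(3a - 5)

Every term has a factor of 9. Then 9a² - 25 = (3a)² − (5)².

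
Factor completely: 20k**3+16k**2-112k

4k(5k+14)(k-2)

Pull out the common factor 4k, then factor the remaining trinomial.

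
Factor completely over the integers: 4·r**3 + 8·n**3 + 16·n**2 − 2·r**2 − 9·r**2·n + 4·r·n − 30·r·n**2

(r − 4·n)·(4·r − n − 2)·(r + 2·n)

Group: 4·r·(r**2 − 2·r·n − 8·n**2) + (−n − 2)·(r**2 − 2·r·n − 8·n**2); both groups contain (r**2 − 2·r·n − 8·n**2), so (4·r − n − 2) is a factor with cofactor r**2 − 2·r·n − 8·n**2.
The cofactor groups again: r**2 − 2·r·n − 8·n**2 = r·(r − 4·n) + 2·n·(r − 4·n); both groups contain (r − 4·n), giving (r + 2·n)·(r − 4·n).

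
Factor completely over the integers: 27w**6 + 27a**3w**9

27w**6(aw + 1)(a**2w**2 − aw + 1)

Pull out the common factor 27w**6, leaving a**3w**3 + 1.
Recognize a sum of cubes with the parts 1 and aw.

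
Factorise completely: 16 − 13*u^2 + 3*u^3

By the rational root theorem, u = 4 is a root, so (u − 4) divides it; the quotient is 3*u^2 − u − 4.
The remaining quadratic factors as (3*u − 4)(u + 1).

(3*u − 4)*(u + 1)*(u − 4)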